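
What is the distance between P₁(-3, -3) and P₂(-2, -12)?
Using the distance formula: d = sqrt((x₂-x₁)² + (y₂-y₁)²)
dx = (-2) - (-3) = 1
dy = (-12) - (-3) = -9
d = sqrt(1² + (-9)²) = sqrt(1 + 81) = sqrt(82) = 9.06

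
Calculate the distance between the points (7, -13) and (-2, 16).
Using the distance formula: d = sqrt((x₂-x₁)² + (y₂-y₁)²)
dx = (-2) - 7 = -9
dy = 16 - (-13) = 29
d = sqrt((-9)² + 29²) = sqrt(81 + 841) = sqrt(922) = 30.36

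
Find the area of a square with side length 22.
Area = s²
Area = 22²
Area = 484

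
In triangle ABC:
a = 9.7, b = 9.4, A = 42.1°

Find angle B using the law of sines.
sin(B)/b = sin(A)/a
sin(B) = b·sin(A)/a = 9.4·sin(42.1°)/9.7 = 0.649692
B = arcsin(0.649692) = 40.52°  (b ≤ a, so B ≤ A and the acute solution is unique)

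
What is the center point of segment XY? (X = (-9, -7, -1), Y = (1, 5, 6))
Midpoint = ((-9+1)/2, (-7+5)/2, (-1+6)/2) = (-4, -1, 2.5)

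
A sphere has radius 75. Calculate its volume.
Volume = (4/3) * pi * r³
Volume = (4/3) * pi * 75³
Volume = (4/3) * pi * 421875
Volume = 1767145.87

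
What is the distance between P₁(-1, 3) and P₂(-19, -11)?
Using the distance formula: d = sqrt((x₂-x₁)² + (y₂-y₁)²)
dx = (-19) - (-1) = -18
dy = (-11) - 3 = -14
d = sqrt((-18)² + (-14)²) = sqrt(324 + 196) = sqrt(520) = 22.80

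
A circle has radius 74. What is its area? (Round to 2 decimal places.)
Area = pi * r²
Area = pi * 74²
Area = pi * 5476
Area = 17203.36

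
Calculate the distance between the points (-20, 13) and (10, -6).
Using the distance formula: d = sqrt((x₂-x₁)² + (y₂-y₁)²)
dx = 10 - (-20) = 30
dy = (-6) - 13 = -19
d = sqrt(30² + (-19)²) = sqrt(900 + 361) = sqrt(1261) = 35.51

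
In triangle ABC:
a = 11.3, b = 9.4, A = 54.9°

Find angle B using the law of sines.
sin(B)/b = sin(A)/a
sin(B) = b·sin(A)/a = 9.4·sin(54.9°)/11.3 = 0.680585
B = arcsin(0.680585) = 42.89°  (b ≤ a, so B ≤ A and the acute solution is unique)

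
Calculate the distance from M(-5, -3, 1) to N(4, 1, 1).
d = √[(9)² + (4)² + (0)²] = √97 = 9.849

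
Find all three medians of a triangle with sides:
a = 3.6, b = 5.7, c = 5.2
Using m_x = ½√(2y² + 2z² - x²):
m_a = ½√(2·5.7² + 2·5.2² - 3.6²) = ½√106.1 = 5.15
m_b = ½√(2·3.6² + 2·5.2² - 5.7²) = ½√47.51 = 3.446
m_c = ½√(2·3.6² + 2·5.7² - 5.2²) = ½√63.86 = 3.996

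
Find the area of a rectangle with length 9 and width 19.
Area = length * width
Area = 9 * 19
Area = 171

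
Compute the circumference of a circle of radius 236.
Circumference = 2 * pi * r
Circumference = 2 * pi * 236
Circumference = 1482.83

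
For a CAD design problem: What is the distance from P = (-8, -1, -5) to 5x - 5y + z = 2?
d = |5(-8) + (-5)(-1) + 1(-5) - (2)| / √(5² + (-5)² + 1²) = 42/√51 = 5.881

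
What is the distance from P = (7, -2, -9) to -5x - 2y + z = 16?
d = |(-5)(7) + (-2)(-2) + 1(-9) - (16)| / √((-5)² + (-2)² + 1²) = 56/√30 = 10.22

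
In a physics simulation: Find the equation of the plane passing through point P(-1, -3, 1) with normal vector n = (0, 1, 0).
d = n·P = (0)(-1) + (1)(-3) + (0)(1) = -3
Plane: y = -3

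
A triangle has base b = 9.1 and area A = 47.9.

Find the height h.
A = ½bh  →  h = 2A/b
h = 2·47.9/9.1 = 10.53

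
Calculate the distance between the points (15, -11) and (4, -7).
Using the distance formula: d = sqrt((x₂-x₁)² + (y₂-y₁)²)
dx = 4 - 15 = -11
dy = (-7) - (-11) = 4
d = sqrt((-11)² + 4²) = sqrt(121 + 16) = sqrt(137) = 11.70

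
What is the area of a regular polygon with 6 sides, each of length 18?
For a regular 6-gon with side length s = 18:
Apothem a = s / (2*tan(pi/6)) = 18 / (2*tan(pi/6)) ≈ 15.5885
Perimeter P = 6 * 18 = 108
Area = (1/2) * P * a = (1/2) * 108 * 15.5885 = 841.78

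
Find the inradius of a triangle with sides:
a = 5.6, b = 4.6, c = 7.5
s = (a+b+c)/2 = (5.6+4.6+7.5)/2 = 8.85
Area = √(s(s-a)(s-b)(s-c)) = √(8.85·3.25·4.25·1.35) = 12.8462
r = Area/s = 12.8462/8.85 = 1.452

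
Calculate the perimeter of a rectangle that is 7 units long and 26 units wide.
Perimeter = 2 * (length + width)
Perimeter = 2 * (7 + 26)
Perimeter = 2 * 33
Perimeter = 66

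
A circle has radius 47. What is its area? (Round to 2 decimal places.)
Area = pi * r²
Area = pi * 47²
Area = pi * 2209
Area = 6939.78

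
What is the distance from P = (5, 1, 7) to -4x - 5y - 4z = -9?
d = |(-4)(5) + (-5)(1) + (-4)(7) - (-9)| / √((-4)² + (-5)² + (-4)²) = 44/√57 = 5.828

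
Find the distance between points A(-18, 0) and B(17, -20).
Using the distance formula: d = sqrt((x₂-x₁)² + (y₂-y₁)²)
dx = 17 - (-18) = 35
dy = (-20) - 0 = -20
d = sqrt(35² + (-20)²) = sqrt(1225 + 400) = sqrt(1625) = 40.31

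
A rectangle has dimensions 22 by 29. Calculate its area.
Area = length * width
Area = 22 * 29
Area = 638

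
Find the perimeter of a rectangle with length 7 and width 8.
Perimeter = 2 * (length + width)
Perimeter = 2 * (7 + 8)
Perimeter = 2 * 15
Perimeter = 30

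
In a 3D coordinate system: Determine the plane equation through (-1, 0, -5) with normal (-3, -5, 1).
d = n·P = (-3)(-1) + (-5)(0) + (1)(-5) = -2
Plane: -3x - 5y + z = -2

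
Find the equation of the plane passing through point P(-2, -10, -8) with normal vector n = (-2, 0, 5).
d = n·P = (-2)(-2) + (0)(-10) + (5)(-8) = -36
Plane: -2x + 5z = -36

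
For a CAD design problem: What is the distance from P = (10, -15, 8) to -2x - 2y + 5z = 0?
d = |(-2)(10) + (-2)(-15) + 5(8) - (0)| / √((-2)² + (-2)² + 5²) = 50/√33 = 8.704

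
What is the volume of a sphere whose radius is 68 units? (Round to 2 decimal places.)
Volume = (4/3) * pi * r³
Volume = (4/3) * pi * 68³
Volume = (4/3) * pi * 314432
Volume = 1317089.68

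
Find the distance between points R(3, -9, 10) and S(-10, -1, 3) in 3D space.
d = √[(-13)² + (8)² + (-7)²] = √282 = 16.79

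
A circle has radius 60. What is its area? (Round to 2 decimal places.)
Area = pi * r²
Area = pi * 60²
Area = pi * 3600
Area = 11309.73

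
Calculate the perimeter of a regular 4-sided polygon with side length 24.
Perimeter = number of sides * side length
Perimeter = 4 * 24
Perimeter = 96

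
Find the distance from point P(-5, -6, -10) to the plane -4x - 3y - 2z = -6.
d = |(-4)(-5) + (-3)(-6) + (-2)(-10) - (-6)| / √((-4)² + (-3)² + (-2)²) = 64/√29 = 11.88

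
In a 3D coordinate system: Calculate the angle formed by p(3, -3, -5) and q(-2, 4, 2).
p·q = -28, |p|² = 43, |q|² = 24
cos θ = -28/√1032 ≈ -0.8716
θ ≈ 150.6°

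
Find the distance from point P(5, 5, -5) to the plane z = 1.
d = |0(5) + 0(5) + 1(-5) - (1)| / √(0² + 0² + 1²) = 6/√1 = 6.0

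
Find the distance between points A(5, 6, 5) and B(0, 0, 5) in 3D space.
d = √[(-5)² + (-6)² + (0)²] = √61 = 7.81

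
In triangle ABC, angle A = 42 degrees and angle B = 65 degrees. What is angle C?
Sum of angles in a triangle = 180 degrees
Third angle = 180 - 42 - 65
Third angle = 73 degrees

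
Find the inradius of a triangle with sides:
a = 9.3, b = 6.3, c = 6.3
s = (a+b+c)/2 = (9.3+6.3+6.3)/2 = 10.95
Area = √(s(s-a)(s-b)(s-c)) = √(10.95·1.65·4.65·4.65) = 19.7652
r = Area/s = 19.7652/10.95 = 1.805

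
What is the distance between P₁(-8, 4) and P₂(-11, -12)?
Using the distance formula: d = sqrt((x₂-x₁)² + (y₂-y₁)²)
dx = (-11) - (-8) = -3
dy = (-12) - 4 = -16
d = sqrt((-3)² + (-16)²) = sqrt(9 + 256) = sqrt(265) = 16.28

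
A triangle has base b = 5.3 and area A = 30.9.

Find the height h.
A = ½bh  →  h = 2A/b
h = 2·30.9/5.3 = 11.66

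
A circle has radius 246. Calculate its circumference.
Circumference = 2 * pi * r
Circumference = 2 * pi * 246
Circumference = 1545.66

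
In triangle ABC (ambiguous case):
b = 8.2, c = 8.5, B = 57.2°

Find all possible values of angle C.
sin(C)/c = sin(B)/b  →  sin(C) = c·sin(B)/b = 8.5·sin(57.2°)/8.2 = 0.871319
C₁ = arcsin(0.871319) = 60.61°,  C₂ = 180° - C₁ = 119.39°
Check C₂: A = 180° - 57.2° - 119.39° = 3.41° > 0 ✓
C = 60.61° or C = 119.39° (two solutions)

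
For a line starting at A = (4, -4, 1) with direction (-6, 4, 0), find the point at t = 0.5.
P(0.5) = (4 + (-6)(0.5), -4 + 4(0.5), 1 + 0(0.5)) = (1, -2, 1)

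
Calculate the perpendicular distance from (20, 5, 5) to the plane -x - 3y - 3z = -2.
d = |(-1)(20) + (-3)(5) + (-3)(5) - (-2)| / √((-1)² + (-3)² + (-3)²) = 48/√19 = 11.01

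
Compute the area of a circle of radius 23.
Area = pi * r²
Area = pi * 23²
Area = pi * 529
Area = 1661.90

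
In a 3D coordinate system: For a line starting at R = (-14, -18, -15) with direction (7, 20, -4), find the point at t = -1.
P(-1) = (-14 + 7(-1), -18 + 20(-1), -15 + (-4)(-1)) = (-21, -38, -11)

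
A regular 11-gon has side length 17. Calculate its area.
For a regular 11-gon with side length s = 17:
Apothem a = s / (2*tan(pi/11)) = 17 / (2*tan(pi/11)) ≈ 28.9483
Perimeter P = 11 * 17 = 187
Area = (1/2) * P * a = (1/2) * 187 * 28.9483 = 2706.67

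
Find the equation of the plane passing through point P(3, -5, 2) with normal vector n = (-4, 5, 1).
d = n·P = (-4)(3) + (5)(-5) + (1)(2) = -35
Plane: -4x + 5y + z = -35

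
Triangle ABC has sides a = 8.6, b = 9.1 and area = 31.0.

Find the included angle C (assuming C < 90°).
Area = ½ab·sin(C)  →  sin(C) = 2·Area/(ab)
sin(C) = 2·31.0/(8.6·9.1) = 0.792231
C = arcsin(0.792231) = 52.39°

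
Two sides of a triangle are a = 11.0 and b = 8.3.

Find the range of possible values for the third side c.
By the triangle inequality: |a - b| < c < a + b
|11.0 - 8.3| < c < 11.0 + 8.3
2.7 < c < 19.3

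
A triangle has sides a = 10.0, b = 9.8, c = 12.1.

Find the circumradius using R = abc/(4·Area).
s = (a+b+c)/2 = 15.95
Area = √(s(s-a)(s-b)(s-c)) = √(15.95·5.95·6.15·3.85) = 47.4031
R = abc/(4·Area) = (10.0·9.8·12.1)/(4·47.4031) = 1185.8/189.6124 = 6.254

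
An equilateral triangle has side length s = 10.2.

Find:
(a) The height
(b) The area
(a) Height h = s·√3/2 = 10.2·√3/2 = 8.833
(b) Area = (√3/4)·s² = (√3/4)·10.2² = (√3/4)·104.04 = 45.05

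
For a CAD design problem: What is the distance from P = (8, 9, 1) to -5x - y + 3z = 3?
d = |(-5)(8) + (-1)(9) + 3(1) - (3)| / √((-5)² + (-1)² + 3²) = 49/√35 = 8.283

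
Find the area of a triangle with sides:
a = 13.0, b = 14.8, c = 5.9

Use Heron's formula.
s = (a+b+c)/2 = (13.0+14.8+5.9)/2 = 16.85
A = √(s(s-a)(s-b)(s-c)) = √(16.85·3.85·2.05·10.95)
A = √1456.23 = 38.16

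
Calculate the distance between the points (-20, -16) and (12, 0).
Using the distance formula: d = sqrt((x₂-x₁)² + (y₂-y₁)²)
dx = 12 - (-20) = 32
dy = 0 - (-16) = 16
d = sqrt(32² + 16²) = sqrt(1024 + 256) = sqrt(1280) = 35.78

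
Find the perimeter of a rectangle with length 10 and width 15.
Perimeter = 2 * (length + width)
Perimeter = 2 * (10 + 15)
Perimeter = 2 * 25
Perimeter = 50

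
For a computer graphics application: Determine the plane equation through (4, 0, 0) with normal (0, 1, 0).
d = n·P = (0)(4) + (1)(0) + (0)(0) = 0
Plane: y = 0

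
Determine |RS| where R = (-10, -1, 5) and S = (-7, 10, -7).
d = √[(3)² + (11)² + (-12)²] = √274 = 16.55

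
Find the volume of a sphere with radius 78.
Volume = (4/3) * pi * r³
Volume = (4/3) * pi * 78³
Volume = (4/3) * pi * 474552
Volume = 1987798.77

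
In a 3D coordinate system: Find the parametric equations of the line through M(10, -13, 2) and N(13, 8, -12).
Direction vector d = N - M = (3, 21, -14)
x = 10 + 3t, y = -13 + 21t, z = 2 - 14t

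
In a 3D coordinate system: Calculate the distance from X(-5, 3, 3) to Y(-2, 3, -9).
d = √[(3)² + (0)² + (-12)²] = √153 = 12.37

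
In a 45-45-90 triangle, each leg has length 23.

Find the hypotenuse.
Hypotenuse = 23√2 = 32.53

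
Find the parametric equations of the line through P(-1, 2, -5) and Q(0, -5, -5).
Direction vector d = Q - P = (1, -7, 0)
x = -1 + t, y = 2 - 7t, z = -5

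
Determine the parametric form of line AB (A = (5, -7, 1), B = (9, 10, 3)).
Direction vector d = B - A = (4, 17, 2)
x = 5 + 4t, y = -7 + 17t, z = 1 + 2t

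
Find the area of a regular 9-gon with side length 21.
For a regular 9-gon with side length s = 21:
Apothem a = s / (2*tan(pi/9)) = 21 / (2*tan(pi/9)) ≈ 28.8485
Perimeter P = 9 * 21 = 189
Area = (1/2) * P * a = (1/2) * 189 * 28.8485 = 2726.18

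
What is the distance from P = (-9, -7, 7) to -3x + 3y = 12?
d = |(-3)(-9) + 3(-7) + 0(7) - (12)| / √((-3)² + 3² + 0²) = 6/√18 = 1.414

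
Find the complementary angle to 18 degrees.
Complementary angles sum to 90 degrees.
Other angle = 90 - 18
Other angle = 72 degrees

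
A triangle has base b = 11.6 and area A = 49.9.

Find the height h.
A = ½bh  →  h = 2A/b
h = 2·49.9/11.6 = 8.603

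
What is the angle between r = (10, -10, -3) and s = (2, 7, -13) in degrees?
r·s = -11, |r|² = 209, |s|² = 222
cos θ = -11/√46398 ≈ -0.05107
θ ≈ 92.93°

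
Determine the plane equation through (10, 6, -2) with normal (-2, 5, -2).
d = n·P = (-2)(10) + (5)(6) + (-2)(-2) = 14
Plane: -2x + 5y - 2z = 14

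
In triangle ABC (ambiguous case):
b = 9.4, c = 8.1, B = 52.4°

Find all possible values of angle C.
sin(C)/c = sin(B)/b  →  sin(C) = c·sin(B)/b = 8.1·sin(52.4°)/9.4 = 0.682718
C₁ = arcsin(0.682718) = 43.06°,  C₂ = 180° - C₁ = 136.94°
Check C₂: A = 180° - 52.4° - 136.94° = -9.34° ≤ 0, rejected
C = 43.06° (one solution)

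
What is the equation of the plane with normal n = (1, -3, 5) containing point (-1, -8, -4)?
d = n·P = (1)(-1) + (-3)(-8) + (5)(-4) = 3
Plane: x - 3y + 5z = 3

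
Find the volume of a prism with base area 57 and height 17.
Volume = base area * height
Volume = 57 * 17
Volume = 969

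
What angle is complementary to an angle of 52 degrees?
Complementary angles sum to 90 degrees.
Other angle = 90 - 52
Other angle = 38 degrees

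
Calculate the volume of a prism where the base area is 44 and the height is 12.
Volume = base area * height
Volume = 44 * 12
Volume = 528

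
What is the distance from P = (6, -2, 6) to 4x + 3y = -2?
d = |4(6) + 3(-2) + 0(6) - (-2)| / √(4² + 3² + 0²) = 20/√25 = 4.0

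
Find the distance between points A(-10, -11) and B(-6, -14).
Using the distance formula: d = sqrt((x₂-x₁)² + (y₂-y₁)²)
dx = (-6) - (-10) = 4
dy = (-14) - (-11) = -3
d = sqrt(4² + (-3)²) = sqrt(16 + 9) = sqrt(25) = 5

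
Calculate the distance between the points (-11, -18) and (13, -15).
Using the distance formula: d = sqrt((x₂-x₁)² + (y₂-y₁)²)
dx = 13 - (-11) = 24
dy = (-15) - (-18) = 3
d = sqrt(24² + 3²) = sqrt(576 + 9) = sqrt(585) = 24.19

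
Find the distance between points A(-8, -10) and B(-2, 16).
Using the distance formula: d = sqrt((x₂-x₁)² + (y₂-y₁)²)
dx = (-2) - (-8) = 6
dy = 16 - (-10) = 26
d = sqrt(6² + 26²) = sqrt(36 + 676) = sqrt(712) = 26.68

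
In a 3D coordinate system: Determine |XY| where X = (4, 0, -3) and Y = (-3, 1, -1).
d = √[(-7)² + (1)² + (2)²] = √54 = 7.348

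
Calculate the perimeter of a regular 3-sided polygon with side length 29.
Perimeter = number of sides * side length
Perimeter = 3 * 29
Perimeter = 87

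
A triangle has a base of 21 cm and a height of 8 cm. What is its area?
Area = (1/2) * base * height
Area = (1/2) * 21 * 8
Area = 84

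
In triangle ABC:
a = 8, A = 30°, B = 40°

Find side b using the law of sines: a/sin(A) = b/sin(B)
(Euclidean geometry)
b = a·sin(B)/sin(A) = 8·sin(40°)/sin(30°)
b = 8·0.642788/0.500000 = 10.28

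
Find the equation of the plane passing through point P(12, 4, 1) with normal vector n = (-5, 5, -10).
d = n·P = (-5)(12) + (5)(4) + (-10)(1) = -50
Plane: -5x + 5y - 10z = -50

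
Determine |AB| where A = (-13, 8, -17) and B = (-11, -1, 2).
d = √[(2)² + (-9)² + (19)²] = √446 = 21.12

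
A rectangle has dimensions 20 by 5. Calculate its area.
Area = length * width
Area = 20 * 5
Area = 100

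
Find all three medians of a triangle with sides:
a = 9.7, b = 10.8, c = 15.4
Using m_x = ½√(2y² + 2z² - x²):
m_a = ½√(2·10.8² + 2·15.4² - 9.7²) = ½√613.51 = 12.38
m_b = ½√(2·9.7² + 2·15.4² - 10.8²) = ½√545.86 = 11.68
m_c = ½√(2·9.7² + 2·10.8² - 15.4²) = ½√184.3 = 6.788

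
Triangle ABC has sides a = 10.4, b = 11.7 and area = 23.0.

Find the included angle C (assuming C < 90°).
Area = ½ab·sin(C)  →  sin(C) = 2·Area/(ab)
sin(C) = 2·23.0/(10.4·11.7) = 0.378041
C = arcsin(0.378041) = 22.21°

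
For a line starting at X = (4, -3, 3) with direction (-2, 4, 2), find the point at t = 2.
P(2) = (4 + (-2)(2), -3 + 4(2), 3 + 2(2)) = (0, 5, 7)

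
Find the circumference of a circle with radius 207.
Circumference = 2 * pi * r
Circumference = 2 * pi * 207
Circumference = 1300.62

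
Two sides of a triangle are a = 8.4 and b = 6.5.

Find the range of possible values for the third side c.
By the triangle inequality: |a - b| < c < a + b
|8.4 - 6.5| < c < 8.4 + 6.5
1.9 < c < 14.9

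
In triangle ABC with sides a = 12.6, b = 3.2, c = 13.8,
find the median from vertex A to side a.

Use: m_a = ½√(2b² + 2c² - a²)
m_a = ½√(2·3.2² + 2·13.8² - 12.6²)
m_a = ½√(20.48 + 380.88 - 158.76) = ½√242.6 = 7.788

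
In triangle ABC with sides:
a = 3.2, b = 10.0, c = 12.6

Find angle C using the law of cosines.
cos(C) = (a² + b² - c²)/(2ab)
cos(C) = (3.2² + 10.0² - 12.6²)/(2·3.2·10.0) = -48.52/64 = -0.758125
C = arccos(-0.758125) = 139.3°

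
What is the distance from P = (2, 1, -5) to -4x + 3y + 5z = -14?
d = |(-4)(2) + 3(1) + 5(-5) - (-14)| / √((-4)² + 3² + 5²) = 16/√50 = 2.263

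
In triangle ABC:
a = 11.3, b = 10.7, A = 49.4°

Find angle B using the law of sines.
sin(B)/b = sin(A)/a
sin(B) = b·sin(A)/a = 10.7·sin(49.4°)/11.3 = 0.718956
B = arcsin(0.718956) = 45.97°  (b ≤ a, so B ≤ A and the acute solution is unique)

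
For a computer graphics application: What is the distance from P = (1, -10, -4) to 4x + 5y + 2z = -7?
d = |4(1) + 5(-10) + 2(-4) - (-7)| / √(4² + 5² + 2²) = 47/√45 = 7.006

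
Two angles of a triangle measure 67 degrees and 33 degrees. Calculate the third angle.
Sum of angles in a triangle = 180 degrees
Third angle = 180 - 67 - 33
Third angle = 80 degrees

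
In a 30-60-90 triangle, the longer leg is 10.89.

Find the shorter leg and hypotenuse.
In a 30-60-90 triangle, sides are in ratio 1 : √3 : 2.
Long leg = short leg·√3  →  short leg = 10.89/√3 = 6.287
Hypotenuse = 2·(short leg) = 2·10.89/√3 = 12.57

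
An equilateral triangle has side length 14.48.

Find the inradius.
For an equilateral triangle, r = s/(2√3) where s is the side.
r = 14.48/(2√3) = 14.48/3.464102 = 4.18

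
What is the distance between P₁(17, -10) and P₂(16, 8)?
Using the distance formula: d = sqrt((x₂-x₁)² + (y₂-y₁)²)
dx = 16 - 17 = -1
dy = 8 - (-10) = 18
d = sqrt((-1)² + 18²) = sqrt(1 + 324) = sqrt(325) = 18.03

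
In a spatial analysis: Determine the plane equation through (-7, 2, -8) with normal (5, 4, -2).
d = n·P = (5)(-7) + (4)(2) + (-2)(-8) = -11
Plane: 5x + 4y - 2z = -11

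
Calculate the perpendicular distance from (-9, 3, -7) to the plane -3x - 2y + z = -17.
d = |(-3)(-9) + (-2)(3) + 1(-7) - (-17)| / √((-3)² + (-2)² + 1²) = 31/√14 = 8.285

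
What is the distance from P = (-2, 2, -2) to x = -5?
d = |1(-2) + 0(2) + 0(-2) - (-5)| / √(1² + 0² + 0²) = 3/√1 = 3.0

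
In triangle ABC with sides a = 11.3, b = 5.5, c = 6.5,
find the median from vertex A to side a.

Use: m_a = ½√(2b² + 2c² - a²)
m_a = ½√(2·5.5² + 2·6.5² - 11.3²)
m_a = ½√(60.5 + 84.5 - 127.69) = ½√17.31 = 2.08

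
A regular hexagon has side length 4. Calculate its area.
For a regular 6-gon with side length s = 4:
Apothem a = s / (2*tan(pi/6)) = 4 / (2*tan(pi/6)) ≈ 3.4641
Perimeter P = 6 * 4 = 24
Area = (1/2) * P * a = (1/2) * 24 * 3.4641 = 41.57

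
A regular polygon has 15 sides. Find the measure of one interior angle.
Interior angle of a regular n-gon = (n-2)*180/n
Interior angle = (15-2)*180/15
Interior angle = 13*180/15
Interior angle = 2340/15
Interior angle = 156 degrees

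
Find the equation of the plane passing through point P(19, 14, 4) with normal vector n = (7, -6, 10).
d = n·P = (7)(19) + (-6)(14) + (10)(4) = 89
Plane: 7x - 6y + 10z = 89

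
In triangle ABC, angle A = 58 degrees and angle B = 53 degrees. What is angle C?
Sum of angles in a triangle = 180 degrees
Third angle = 180 - 58 - 53
Third angle = 69 degrees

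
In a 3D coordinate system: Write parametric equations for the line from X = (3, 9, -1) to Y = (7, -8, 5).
Direction vector d = Y - X = (4, -17, 6)
x = 3 + 4t, y = 9 - 17t, z = -1 + 6t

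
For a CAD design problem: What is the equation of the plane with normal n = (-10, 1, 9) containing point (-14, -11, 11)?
d = n·P = (-10)(-14) + (1)(-11) + (9)(11) = 228
Plane: -10x + y + 9z = 228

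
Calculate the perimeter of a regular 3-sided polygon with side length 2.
Perimeter = number of sides * side length
Perimeter = 3 * 2
Perimeter = 6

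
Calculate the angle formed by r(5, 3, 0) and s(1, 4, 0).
r·s = 17, |r|² = 34, |s|² = 17
cos θ = 17/√578 ≈ 0.7071
θ ≈ 45.0°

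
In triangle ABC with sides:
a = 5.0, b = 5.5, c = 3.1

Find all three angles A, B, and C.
By the law of cosines:
cos(A) = (b² + c² - a²)/(2bc) = 0.435777  →  A = 64.17°
cos(B) = (a² + c² - b²)/(2ac) = 0.140645  →  B = 81.91°
cos(C) = (a² + b² - c²)/(2ab) = 0.829818  →  C = 33.92°
Check: A + B + C = 180.0° ✓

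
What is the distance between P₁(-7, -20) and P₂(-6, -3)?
Using the distance formula: d = sqrt((x₂-x₁)² + (y₂-y₁)²)
dx = (-6) - (-7) = 1
dy = (-3) - (-20) = 17
d = sqrt(1² + 17²) = sqrt(1 + 289) = sqrt(290) = 17.03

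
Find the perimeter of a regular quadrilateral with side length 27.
Perimeter = number of sides * side length
Perimeter = 4 * 27
Perimeter = 108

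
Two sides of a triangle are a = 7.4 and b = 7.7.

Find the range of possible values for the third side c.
By the triangle inequality: |a - b| < c < a + b
|7.4 - 7.7| < c < 7.4 + 7.7
0.3 < c < 15.1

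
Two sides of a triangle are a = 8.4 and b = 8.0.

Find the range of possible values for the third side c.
By the triangle inequality: |a - b| < c < a + b
|8.4 - 8.0| < c < 8.4 + 8.0
0.4 < c < 16.4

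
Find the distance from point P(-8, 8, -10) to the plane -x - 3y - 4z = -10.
d = |(-1)(-8) + (-3)(8) + (-4)(-10) - (-10)| / √((-1)² + (-3)² + (-4)²) = 34/√26 = 6.668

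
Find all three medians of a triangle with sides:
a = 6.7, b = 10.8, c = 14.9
Using m_x = ½√(2y² + 2z² - x²):
m_a = ½√(2·10.8² + 2·14.9² - 6.7²) = ½√632.41 = 12.57
m_b = ½√(2·6.7² + 2·14.9² - 10.8²) = ½√417.16 = 10.21
m_c = ½√(2·6.7² + 2·10.8² - 14.9²) = ½√101.05 = 5.026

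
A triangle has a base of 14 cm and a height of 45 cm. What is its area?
Area = (1/2) * base * height
Area = (1/2) * 14 * 45
Area = 315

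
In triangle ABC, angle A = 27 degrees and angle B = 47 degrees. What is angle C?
Sum of angles in a triangle = 180 degrees
Third angle = 180 - 27 - 47
Third angle = 106 degrees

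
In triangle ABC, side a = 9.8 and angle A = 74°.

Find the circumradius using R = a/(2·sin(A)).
R = a/(2·sin(A)) = 9.8/(2·sin(74°))
R = 9.8/(2·0.961262) = 9.8/1.922523 = 5.097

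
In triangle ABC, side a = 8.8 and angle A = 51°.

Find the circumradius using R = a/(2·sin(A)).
R = a/(2·sin(A)) = 8.8/(2·sin(51°))
R = 8.8/(2·0.777146) = 8.8/1.554292 = 5.662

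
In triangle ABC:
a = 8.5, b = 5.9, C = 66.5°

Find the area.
Using A = ½ab·sin(C):
A = ½·8.5·5.9·sin(66.5°) = ½·50.15·0.917060 = 23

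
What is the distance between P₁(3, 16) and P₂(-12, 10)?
Using the distance formula: d = sqrt((x₂-x₁)² + (y₂-y₁)²)
dx = (-12) - 3 = -15
dy = 10 - 16 = -6
d = sqrt((-15)² + (-6)²) = sqrt(225 + 36) = sqrt(261) = 16.16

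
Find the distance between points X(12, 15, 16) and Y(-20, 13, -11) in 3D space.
d = √[(-32)² + (-2)² + (-27)²] = √1757 = 41.92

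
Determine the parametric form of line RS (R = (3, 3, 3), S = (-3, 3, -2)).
Direction vector d = S - R = (-6, 0, -5)
x = 3 - 6t, y = 3, z = 3 - 5t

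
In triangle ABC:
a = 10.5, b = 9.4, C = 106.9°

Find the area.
Using A = ½ab·sin(C):
A = ½·10.5·9.4·sin(106.9°) = ½·98.7·0.956814 = 47.22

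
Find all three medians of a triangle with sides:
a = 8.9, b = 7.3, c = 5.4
Using m_x = ½√(2y² + 2z² - x²):
m_a = ½√(2·7.3² + 2·5.4² - 8.9²) = ½√85.69 = 4.628
m_b = ½√(2·8.9² + 2·5.4² - 7.3²) = ½√163.45 = 6.392
m_c = ½√(2·8.9² + 2·7.3² - 5.4²) = ½√235.84 = 7.679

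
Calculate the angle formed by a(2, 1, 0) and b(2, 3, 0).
a·b = 7, |a|² = 5, |b|² = 13
cos θ = 7/√65 ≈ 0.8682
θ ≈ 29.74°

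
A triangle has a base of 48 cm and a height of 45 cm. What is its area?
Area = (1/2) * base * height
Area = (1/2) * 48 * 45
Area = 1080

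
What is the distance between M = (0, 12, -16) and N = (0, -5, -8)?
d = √[(0)² + (-17)² + (8)²] = √353 = 18.79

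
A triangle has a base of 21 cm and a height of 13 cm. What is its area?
Area = (1/2) * base * height
Area = (1/2) * 21 * 13
Area = 136.50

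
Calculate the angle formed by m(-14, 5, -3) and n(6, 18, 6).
m·n = -12, |m|² = 230, |n|² = 396
cos θ = -12/√91080 ≈ -0.03976
θ ≈ 92.28°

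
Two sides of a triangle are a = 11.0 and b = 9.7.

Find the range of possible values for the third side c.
By the triangle inequality: |a - b| < c < a + b
|11.0 - 9.7| < c < 11.0 + 9.7
1.3 < c < 20.7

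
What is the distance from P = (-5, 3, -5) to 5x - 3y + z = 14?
d = |5(-5) + (-3)(3) + 1(-5) - (14)| / √(5² + (-3)² + 1²) = 53/√35 = 8.959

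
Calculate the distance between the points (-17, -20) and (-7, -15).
Using the distance formula: d = sqrt((x₂-x₁)² + (y₂-y₁)²)
dx = (-7) - (-17) = 10
dy = (-15) - (-20) = 5
d = sqrt(10² + 5²) = sqrt(100 + 25) = sqrt(125) = 11.18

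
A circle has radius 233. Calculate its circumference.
Circumference = 2 * pi * r
Circumference = 2 * pi * 233
Circumference = 1463.98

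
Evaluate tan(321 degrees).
tan(321 degrees) = -0.8098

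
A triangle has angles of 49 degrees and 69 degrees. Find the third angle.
Sum of angles in a triangle = 180 degrees
Third angle = 180 - 49 - 69
Third angle = 62 degrees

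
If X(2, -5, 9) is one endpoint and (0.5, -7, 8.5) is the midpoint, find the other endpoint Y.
Y = (2×0.5 - 2, 2×(-7) - (-5), 2×8.5 - 9) = (-1, -9, 8)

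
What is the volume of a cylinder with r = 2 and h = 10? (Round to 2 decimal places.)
Volume = pi * r² * h
Volume = pi * 2² * 10
Volume = pi * 4 * 10
Volume = pi * 40
Volume = 125.66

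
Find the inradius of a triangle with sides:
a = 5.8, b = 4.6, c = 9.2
s = (a+b+c)/2 = (5.8+4.6+9.2)/2 = 9.8
Area = √(s(s-a)(s-b)(s-c)) = √(9.8·4·5.2·0.6) = 11.0591
r = Area/s = 11.0591/9.8 = 1.128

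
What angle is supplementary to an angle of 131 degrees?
Supplementary angles sum to 180 degrees.
Other angle = 180 - 131
Other angle = 49 degrees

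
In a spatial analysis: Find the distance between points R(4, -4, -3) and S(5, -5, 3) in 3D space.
d = √[(1)² + (-1)² + (6)²] = √38 = 6.164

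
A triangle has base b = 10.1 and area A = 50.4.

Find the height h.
A = ½bh  →  h = 2A/b
h = 2·50.4/10.1 = 9.98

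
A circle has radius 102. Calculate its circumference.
Circumference = 2 * pi * r
Circumference = 2 * pi * 102
Circumference = 640.88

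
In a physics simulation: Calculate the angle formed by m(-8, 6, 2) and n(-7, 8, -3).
m·n = 98, |m|² = 104, |n|² = 122
cos θ = 98/√12688 ≈ 0.87
θ ≈ 29.54°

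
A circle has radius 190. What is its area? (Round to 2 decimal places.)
Area = pi * r²
Area = pi * 190²
Area = pi * 36100
Area = 113411.49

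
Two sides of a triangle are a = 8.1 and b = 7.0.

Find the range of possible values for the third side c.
By the triangle inequality: |a - b| < c < a + b
|8.1 - 7.0| < c < 8.1 + 7.0
1.1 < c < 15.1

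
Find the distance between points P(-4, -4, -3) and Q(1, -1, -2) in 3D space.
d = √[(5)² + (3)² + (1)²] = √35 = 5.916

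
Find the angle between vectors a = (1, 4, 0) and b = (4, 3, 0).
a·b = 16, |a|² = 17, |b|² = 25
cos θ = 16/√425 ≈ 0.7761
θ ≈ 39.09°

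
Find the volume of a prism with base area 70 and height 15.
Volume = base area * height
Volume = 70 * 15
Volume = 1050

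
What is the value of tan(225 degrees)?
tan(225 degrees) = 1.0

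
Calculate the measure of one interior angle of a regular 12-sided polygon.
Interior angle of a regular n-gon = (n-2)*180/n
Interior angle = (12-2)*180/12
Interior angle = 10*180/12
Interior angle = 1800/12
Interior angle = 150 degrees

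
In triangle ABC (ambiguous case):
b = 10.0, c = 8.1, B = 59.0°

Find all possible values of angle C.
sin(C)/c = sin(B)/b  →  sin(C) = c·sin(B)/b = 8.1·sin(59.0°)/10.0 = 0.694306
C₁ = arcsin(0.694306) = 43.97°,  C₂ = 180° - C₁ = 136.03°
Check C₂: A = 180° - 59.0° - 136.03° = -15.03° ≤ 0, rejected
C = 43.97° (one solution)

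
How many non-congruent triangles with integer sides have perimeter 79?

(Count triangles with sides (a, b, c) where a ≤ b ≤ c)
With a ≤ b ≤ c and a + b + c = 79, the triangle inequality a + b > c gives c < 79/2, so c ≤ 39.
Iterate a from 1 to ⌊p/3⌋ = 26; for each a, b ranges from a to ⌊(p−a)/2⌋ with c = p − a − b, keeping only c ≥ b.
Triples: (1, 39, 39), (2, 38, 39), (3, 37, 39), …
Count = 140 triangles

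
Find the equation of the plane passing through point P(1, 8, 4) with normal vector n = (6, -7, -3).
d = n·P = (6)(1) + (-7)(8) + (-3)(4) = -62
Plane: 6x - 7y - 3z = -62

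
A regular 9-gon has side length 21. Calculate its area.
For a regular 9-gon with side length s = 21:
Apothem a = s / (2*tan(pi/9)) = 21 / (2*tan(pi/9)) ≈ 28.8485
Perimeter P = 9 * 21 = 189
Area = (1/2) * P * a = (1/2) * 189 * 28.8485 = 2726.18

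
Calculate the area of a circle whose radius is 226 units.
Area = pi * r²
Area = pi * 226²
Area = pi * 51076
Area = 160459.99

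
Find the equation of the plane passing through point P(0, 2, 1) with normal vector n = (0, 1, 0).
d = n·P = (0)(0) + (1)(2) + (0)(1) = 2
Plane: y = 2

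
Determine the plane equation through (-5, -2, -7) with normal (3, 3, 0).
d = n·P = (3)(-5) + (3)(-2) + (0)(-7) = -21
Plane: 3x + 3y = -21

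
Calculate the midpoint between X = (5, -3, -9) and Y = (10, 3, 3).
Midpoint = ((5+10)/2, (-3+3)/2, (-9+3)/2) = (7.5, 0, -3)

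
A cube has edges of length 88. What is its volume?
Volume = s³
Volume = 88³
Volume = 681472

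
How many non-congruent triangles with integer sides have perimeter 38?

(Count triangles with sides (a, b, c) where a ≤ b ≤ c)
With a ≤ b ≤ c and a + b + c = 38, the triangle inequality a + b > c gives c < 38/2, so c ≤ 18.
Iterate a from 1 to ⌊p/3⌋ = 12; for each a, b ranges from a to ⌊(p−a)/2⌋ with c = p − a − b, keeping only c ≥ b.
Triples: (2, 18, 18), (3, 17, 18), (4, 16, 18), …
Count = 30 triangles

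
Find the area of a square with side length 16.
Area = s²
Area = 16²
Area = 256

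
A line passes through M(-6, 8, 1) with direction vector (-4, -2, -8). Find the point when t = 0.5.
P(0.5) = (-6 + (-4)(0.5), 8 + (-2)(0.5), 1 + (-8)(0.5)) = (-8, 7, -3)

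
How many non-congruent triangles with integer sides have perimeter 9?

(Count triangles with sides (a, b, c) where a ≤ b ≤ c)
With a ≤ b ≤ c and a + b + c = 9, the triangle inequality a + b > c gives c < 9/2, so c ≤ 4.
Iterate a from 1 to ⌊p/3⌋ = 3; for each a, b ranges from a to ⌊(p−a)/2⌋ with c = p − a − b, keeping only c ≥ b.
Triples: (1, 4, 4), (2, 3, 4), (3, 3, 3)
Count = 3 triangles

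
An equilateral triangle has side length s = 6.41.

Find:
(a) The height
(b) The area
(a) Height h = s·√3/2 = 6.41·√3/2 = 5.551
(b) Area = (√3/4)·s² = (√3/4)·6.41² = (√3/4)·41.0881 = 17.79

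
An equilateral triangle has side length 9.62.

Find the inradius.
For an equilateral triangle, r = s/(2√3) where s is the side.
r = 9.62/(2√3) = 9.62/3.464102 = 2.777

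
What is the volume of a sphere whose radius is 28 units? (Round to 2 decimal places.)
Volume = (4/3) * pi * r³
Volume = (4/3) * pi * 28³
Volume = (4/3) * pi * 21952
Volume = 91952.32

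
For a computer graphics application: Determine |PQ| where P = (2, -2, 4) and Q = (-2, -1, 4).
d = √[(-4)² + (1)² + (0)²] = √17 = 4.123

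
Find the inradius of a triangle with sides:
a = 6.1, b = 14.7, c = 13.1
s = (a+b+c)/2 = (6.1+14.7+13.1)/2 = 16.95
Area = √(s(s-a)(s-b)(s-c)) = √(16.95·10.85·2.25·3.85) = 39.9136
r = Area/s = 39.9136/16.95 = 2.355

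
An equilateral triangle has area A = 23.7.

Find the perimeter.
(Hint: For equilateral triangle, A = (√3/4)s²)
A = (√3/4)s²  →  s² = 4A/√3 = 4·23.7/√3 = 54.7328
s = 7.39816
Perimeter = 3s = 22.19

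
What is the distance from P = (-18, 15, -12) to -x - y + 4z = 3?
d = |(-1)(-18) + (-1)(15) + 4(-12) - (3)| / √((-1)² + (-1)² + 4²) = 48/√18 = 11.31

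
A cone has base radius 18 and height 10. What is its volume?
Volume = (1/3) * pi * r² * h
Volume = (1/3) * pi * 18² * 10
Volume = (1/3) * pi * 324 * 10
Volume = (1/3) * pi * 3240
Volume = 3392.92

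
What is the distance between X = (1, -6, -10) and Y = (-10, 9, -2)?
d = √[(-11)² + (15)² + (8)²] = √410 = 20.25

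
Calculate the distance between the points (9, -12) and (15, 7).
Using the distance formula: d = sqrt((x₂-x₁)² + (y₂-y₁)²)
dx = 15 - 9 = 6
dy = 7 - (-12) = 19
d = sqrt(6² + 19²) = sqrt(36 + 361) = sqrt(397) = 19.92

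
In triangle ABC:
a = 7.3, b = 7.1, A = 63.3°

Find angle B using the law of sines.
sin(B)/b = sin(A)/a
sin(B) = b·sin(A)/a = 7.1·sin(63.3°)/7.3 = 0.868895
B = arcsin(0.868895) = 60.33°  (b ≤ a, so B ≤ A and the acute solution is unique)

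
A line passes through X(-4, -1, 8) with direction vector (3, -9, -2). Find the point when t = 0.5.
P(0.5) = (-4 + 3(0.5), -1 + (-9)(0.5), 8 + (-2)(0.5)) = (-2.5, -5.5, 7)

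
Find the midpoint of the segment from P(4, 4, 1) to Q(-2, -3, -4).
Midpoint = ((4-2)/2, (4-3)/2, (1-4)/2) = (1, 0.5, -1.5)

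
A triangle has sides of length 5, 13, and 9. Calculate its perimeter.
Perimeter = sum of all sides
Perimeter = 5 + 13 + 9
Perimeter = 27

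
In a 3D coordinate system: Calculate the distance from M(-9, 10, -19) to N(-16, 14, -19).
d = √[(-7)² + (4)² + (0)²] = √65 = 8.062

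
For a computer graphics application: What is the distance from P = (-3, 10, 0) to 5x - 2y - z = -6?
d = |5(-3) + (-2)(10) + (-1)(0) - (-6)| / √(5² + (-2)² + (-1)²) = 29/√30 = 5.295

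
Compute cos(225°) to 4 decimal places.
cos(225 degrees) = -0.7071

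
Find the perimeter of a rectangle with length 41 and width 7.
Perimeter = 2 * (length + width)
Perimeter = 2 * (41 + 7)
Perimeter = 2 * 48
Perimeter = 96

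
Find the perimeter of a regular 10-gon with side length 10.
Perimeter = number of sides * side length
Perimeter = 10 * 10
Perimeter = 100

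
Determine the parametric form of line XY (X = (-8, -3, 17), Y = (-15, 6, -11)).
Direction vector d = Y - X = (-7, 9, -28)
x = -8 - 7t, y = -3 + 9t, z = 17 - 28t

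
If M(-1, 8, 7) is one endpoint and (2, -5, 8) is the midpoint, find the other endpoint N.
N = (2×2 - (-1), 2×(-5) - 8, 2×8 - 7) = (5, -18, 9)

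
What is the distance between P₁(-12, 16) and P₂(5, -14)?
Using the distance formula: d = sqrt((x₂-x₁)² + (y₂-y₁)²)
dx = 5 - (-12) = 17
dy = (-14) - 16 = -30
d = sqrt(17² + (-30)²) = sqrt(289 + 900) = sqrt(1189) = 34.48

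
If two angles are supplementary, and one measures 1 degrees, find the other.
Supplementary angles sum to 180 degrees.
Other angle = 180 - 1
Other angle = 179 degrees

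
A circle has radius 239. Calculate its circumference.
Circumference = 2 * pi * r
Circumference = 2 * pi * 239
Circumference = 1501.68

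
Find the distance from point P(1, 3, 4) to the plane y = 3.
d = |0(1) + 1(3) + 0(4) - (3)| / √(0² + 1² + 0²) = 0/√1 = 0.0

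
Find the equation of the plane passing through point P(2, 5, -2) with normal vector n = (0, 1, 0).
d = n·P = (0)(2) + (1)(5) + (0)(-2) = 5
Plane: y = 5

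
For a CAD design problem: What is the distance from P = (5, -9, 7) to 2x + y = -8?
d = |2(5) + 1(-9) + 0(7) - (-8)| / √(2² + 1² + 0²) = 9/√5 = 4.025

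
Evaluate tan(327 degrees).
tan(327 degrees) = -0.6494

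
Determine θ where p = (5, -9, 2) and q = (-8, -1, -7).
p·q = -45, |p|² = 110, |q|² = 114
cos θ = -45/√12540 ≈ -0.4018
θ ≈ 113.7°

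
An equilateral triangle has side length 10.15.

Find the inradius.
For an equilateral triangle, r = s/(2√3) where s is the side.
r = 10.15/(2√3) = 10.15/3.464102 = 2.93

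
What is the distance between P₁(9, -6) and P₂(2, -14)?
Using the distance formula: d = sqrt((x₂-x₁)² + (y₂-y₁)²)
dx = 2 - 9 = -7
dy = (-14) - (-6) = -8
d = sqrt((-7)² + (-8)²) = sqrt(49 + 64) = sqrt(113) = 10.63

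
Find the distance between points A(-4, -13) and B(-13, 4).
Using the distance formula: d = sqrt((x₂-x₁)² + (y₂-y₁)²)
dx = (-13) - (-4) = -9
dy = 4 - (-13) = 17
d = sqrt((-9)² + 17²) = sqrt(81 + 289) = sqrt(370) = 19.24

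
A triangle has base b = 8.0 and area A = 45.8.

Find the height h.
A = ½bh  →  h = 2A/b
h = 2·45.8/8.0 = 11.45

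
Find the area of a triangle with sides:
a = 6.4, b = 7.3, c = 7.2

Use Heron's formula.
s = (a+b+c)/2 = (6.4+7.3+7.2)/2 = 10.45
A = √(s(s-a)(s-b)(s-c)) = √(10.45·4.05·3.15·3.25)
A = √433.277 = 20.82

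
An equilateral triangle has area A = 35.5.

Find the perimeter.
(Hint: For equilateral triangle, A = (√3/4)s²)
A = (√3/4)s²  →  s² = 4A/√3 = 4·35.5/√3 = 81.9837
s = 9.05449
Perimeter = 3s = 27.16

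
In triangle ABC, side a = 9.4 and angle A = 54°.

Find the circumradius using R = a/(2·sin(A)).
R = a/(2·sin(A)) = 9.4/(2·sin(54°))
R = 9.4/(2·0.809017) = 9.4/1.618034 = 5.81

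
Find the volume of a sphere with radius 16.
Volume = (4/3) * pi * r³
Volume = (4/3) * pi * 16³
Volume = (4/3) * pi * 4096
Volume = 17157.28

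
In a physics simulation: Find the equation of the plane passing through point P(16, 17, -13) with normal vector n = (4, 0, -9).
d = n·P = (4)(16) + (0)(17) + (-9)(-13) = 181
Plane: 4x - 9z = 181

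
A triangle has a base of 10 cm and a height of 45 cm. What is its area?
Area = (1/2) * base * height
Area = (1/2) * 10 * 45
Area = 225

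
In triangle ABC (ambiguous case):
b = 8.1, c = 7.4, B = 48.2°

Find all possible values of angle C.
sin(C)/c = sin(B)/b  →  sin(C) = c·sin(B)/b = 7.4·sin(48.2°)/8.1 = 0.681052
C₁ = arcsin(0.681052) = 42.93°,  C₂ = 180° - C₁ = 137.07°
Check C₂: A = 180° - 48.2° - 137.07° = -5.27° ≤ 0, rejected
C = 42.93° (one solution)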